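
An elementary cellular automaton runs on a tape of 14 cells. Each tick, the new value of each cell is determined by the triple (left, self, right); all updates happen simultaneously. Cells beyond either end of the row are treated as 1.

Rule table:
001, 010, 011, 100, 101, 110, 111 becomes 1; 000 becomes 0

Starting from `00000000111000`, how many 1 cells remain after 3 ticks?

10000001111101
11000011111111
11100111111111
count of 1: 12

12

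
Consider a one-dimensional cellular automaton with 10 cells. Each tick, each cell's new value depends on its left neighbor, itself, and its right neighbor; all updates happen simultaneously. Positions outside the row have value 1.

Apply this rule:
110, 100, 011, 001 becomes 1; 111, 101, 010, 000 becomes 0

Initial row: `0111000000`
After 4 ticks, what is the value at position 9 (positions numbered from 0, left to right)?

0

tick 1: 0101100001
tick 2: 0001110011
tick 3: 1011011110
tick 4: 1011010010
position 9 holds 0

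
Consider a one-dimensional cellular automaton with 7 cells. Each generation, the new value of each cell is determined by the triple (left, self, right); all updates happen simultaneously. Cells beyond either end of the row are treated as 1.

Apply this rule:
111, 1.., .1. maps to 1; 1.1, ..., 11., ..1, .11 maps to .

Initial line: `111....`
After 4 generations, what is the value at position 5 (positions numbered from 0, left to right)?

1

generation 1: 11.1...
generation 2: 1..11..
generation 3: .1...1.
generation 4: .11..1.
position 5 holds 1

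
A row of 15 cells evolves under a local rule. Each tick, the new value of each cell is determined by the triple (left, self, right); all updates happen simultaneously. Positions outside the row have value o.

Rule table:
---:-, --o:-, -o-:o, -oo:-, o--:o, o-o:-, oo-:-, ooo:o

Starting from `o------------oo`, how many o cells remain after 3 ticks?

1

-o------------o
-oo------------
---o-----------
count of o: 1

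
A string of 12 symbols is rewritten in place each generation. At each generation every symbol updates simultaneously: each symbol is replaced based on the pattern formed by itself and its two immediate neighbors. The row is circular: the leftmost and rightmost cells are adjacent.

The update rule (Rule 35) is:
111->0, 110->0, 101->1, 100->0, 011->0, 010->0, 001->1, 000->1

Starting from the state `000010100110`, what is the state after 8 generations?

011000010010

generation 1: 111101001000
generation 2: 000010010011
generation 3: 011100100100
generation 4: 100001001001
generation 5: 001110010010
generation 6: 110000100100
generation 7: 000111001001
generation 8: 011000010010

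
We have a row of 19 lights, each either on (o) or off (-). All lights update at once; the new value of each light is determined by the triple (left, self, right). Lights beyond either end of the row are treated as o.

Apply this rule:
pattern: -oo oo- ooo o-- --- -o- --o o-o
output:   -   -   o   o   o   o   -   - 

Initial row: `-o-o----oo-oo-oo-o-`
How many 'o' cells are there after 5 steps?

-o-oooo----------o-
-o--oo-ooooooooo-o-
-oo-----ooooooo--o-
---oooo--ooooo-o-o-
oo--oo-o--ooo--o-o-
count of o: 10

10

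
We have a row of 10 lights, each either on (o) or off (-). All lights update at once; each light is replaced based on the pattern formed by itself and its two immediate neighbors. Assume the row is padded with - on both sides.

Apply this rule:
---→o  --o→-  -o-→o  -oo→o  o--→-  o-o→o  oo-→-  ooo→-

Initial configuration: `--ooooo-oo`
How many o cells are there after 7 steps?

4

step 1: o-o----oo-
step 2: ooo-oo-o--
step 3: o--oo-oo-o
step 4: o--o-oo-oo
step 5: o--ooo-oo-
step 6: o--o--oo--
step 7: o--o--o--o
count of o: 4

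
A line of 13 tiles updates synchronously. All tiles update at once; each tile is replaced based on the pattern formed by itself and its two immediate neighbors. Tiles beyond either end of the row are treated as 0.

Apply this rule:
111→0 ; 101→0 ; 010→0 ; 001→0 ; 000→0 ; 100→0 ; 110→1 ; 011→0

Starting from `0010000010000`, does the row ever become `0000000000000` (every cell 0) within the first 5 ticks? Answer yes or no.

0000000000000
all cells are 0 at tick 1

yes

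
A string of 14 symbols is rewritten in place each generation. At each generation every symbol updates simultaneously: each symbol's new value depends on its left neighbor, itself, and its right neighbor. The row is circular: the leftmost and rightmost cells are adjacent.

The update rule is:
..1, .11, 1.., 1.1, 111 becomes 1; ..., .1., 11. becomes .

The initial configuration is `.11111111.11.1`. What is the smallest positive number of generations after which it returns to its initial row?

11111111.11.1.
1111111.11.1.1
111111.11.1.11
11111.11.1.111
1111.11.1.1111
111.11.1.11111
11.11.1.111111
1.11.1.1111111
.11.1.11111111
11.1.11111111.
1.1.11111111.1
.1.11111111.11
1.11111111.11.
.11111111.11.1

14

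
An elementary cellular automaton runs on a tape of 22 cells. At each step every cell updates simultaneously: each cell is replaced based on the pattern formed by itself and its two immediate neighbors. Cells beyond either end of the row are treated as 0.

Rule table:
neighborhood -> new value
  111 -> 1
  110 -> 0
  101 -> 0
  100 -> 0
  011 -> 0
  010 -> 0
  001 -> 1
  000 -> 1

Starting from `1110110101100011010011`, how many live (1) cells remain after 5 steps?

12

0100000000001100000100
1001111111110001111001
0010111111100110110010
1100011111001000000100
0001101110010011111001
count of 1: 12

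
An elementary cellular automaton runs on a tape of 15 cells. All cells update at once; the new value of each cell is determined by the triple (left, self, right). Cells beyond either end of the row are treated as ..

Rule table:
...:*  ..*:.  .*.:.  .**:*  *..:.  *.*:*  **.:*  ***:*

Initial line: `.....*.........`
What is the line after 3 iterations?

*****.*********

iteration 1: ****...********
iteration 2: ****.*.********
iteration 3: *****.*********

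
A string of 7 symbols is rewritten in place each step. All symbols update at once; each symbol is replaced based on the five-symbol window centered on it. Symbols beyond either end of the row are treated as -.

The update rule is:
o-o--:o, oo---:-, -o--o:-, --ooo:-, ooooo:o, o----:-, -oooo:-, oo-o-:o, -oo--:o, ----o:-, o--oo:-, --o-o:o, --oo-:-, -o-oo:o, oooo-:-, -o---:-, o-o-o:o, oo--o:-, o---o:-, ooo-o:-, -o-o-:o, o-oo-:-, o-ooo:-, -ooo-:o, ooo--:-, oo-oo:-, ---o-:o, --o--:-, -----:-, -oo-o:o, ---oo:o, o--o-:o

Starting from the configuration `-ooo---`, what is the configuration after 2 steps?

o-o----
ooo----

ooo----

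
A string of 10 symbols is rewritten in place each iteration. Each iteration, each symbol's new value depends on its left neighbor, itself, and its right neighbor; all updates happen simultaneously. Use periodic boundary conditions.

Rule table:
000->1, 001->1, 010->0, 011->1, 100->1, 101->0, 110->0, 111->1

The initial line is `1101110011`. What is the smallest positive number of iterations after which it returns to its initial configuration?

1001101111
0111001111
0110111110
1100111101
1011111001
0011110111
1111100110
1111011100
1110011011
1101110011

10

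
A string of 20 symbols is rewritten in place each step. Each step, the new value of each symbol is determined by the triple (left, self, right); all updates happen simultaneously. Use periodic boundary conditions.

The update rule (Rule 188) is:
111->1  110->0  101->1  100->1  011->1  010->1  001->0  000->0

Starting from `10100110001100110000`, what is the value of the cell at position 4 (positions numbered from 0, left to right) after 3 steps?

1

11110101001010101000
11101111101111111100
11011111011111111010
position 4 holds 1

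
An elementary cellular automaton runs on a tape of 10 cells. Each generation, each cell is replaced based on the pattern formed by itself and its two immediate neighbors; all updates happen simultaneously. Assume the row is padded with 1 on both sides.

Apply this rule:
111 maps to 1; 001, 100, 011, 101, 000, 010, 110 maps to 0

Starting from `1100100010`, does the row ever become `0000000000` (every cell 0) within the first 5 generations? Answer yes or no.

1000000000
0000000000
all cells are 0 at generation 2

yes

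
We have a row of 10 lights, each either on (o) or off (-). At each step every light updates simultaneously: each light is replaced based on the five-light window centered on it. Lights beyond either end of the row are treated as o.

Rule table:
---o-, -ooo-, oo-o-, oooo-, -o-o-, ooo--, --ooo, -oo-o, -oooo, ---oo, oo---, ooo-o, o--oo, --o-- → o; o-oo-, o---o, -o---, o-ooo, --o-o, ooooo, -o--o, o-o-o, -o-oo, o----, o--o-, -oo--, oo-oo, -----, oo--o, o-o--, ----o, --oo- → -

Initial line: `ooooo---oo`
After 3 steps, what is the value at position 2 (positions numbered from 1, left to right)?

step 1: ---ooo-ooo
step 2: o-oooo--o-
step 3: o--ooo----
position 2 holds -

-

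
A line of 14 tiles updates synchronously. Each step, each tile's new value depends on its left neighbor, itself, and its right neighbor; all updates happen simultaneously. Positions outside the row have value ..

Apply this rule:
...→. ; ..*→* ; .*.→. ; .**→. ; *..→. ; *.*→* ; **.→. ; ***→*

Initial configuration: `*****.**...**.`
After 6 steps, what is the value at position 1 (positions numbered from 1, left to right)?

step 1: .***.*....*...
step 2: *.*.*....*....
step 3: .*.*....*.....
step 4: *.*....*......
step 5: .*....*.......
step 6: *....*........
position 1 holds *

*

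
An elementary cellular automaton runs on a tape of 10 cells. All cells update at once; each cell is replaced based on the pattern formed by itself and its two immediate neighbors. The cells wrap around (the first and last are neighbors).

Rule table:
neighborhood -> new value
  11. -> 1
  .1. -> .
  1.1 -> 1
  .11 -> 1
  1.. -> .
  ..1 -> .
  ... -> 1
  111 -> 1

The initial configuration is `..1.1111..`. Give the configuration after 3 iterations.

iteration 1: 1..11111.1
iteration 2: 1..1111111
iteration 3: 1..1111111

1..1111111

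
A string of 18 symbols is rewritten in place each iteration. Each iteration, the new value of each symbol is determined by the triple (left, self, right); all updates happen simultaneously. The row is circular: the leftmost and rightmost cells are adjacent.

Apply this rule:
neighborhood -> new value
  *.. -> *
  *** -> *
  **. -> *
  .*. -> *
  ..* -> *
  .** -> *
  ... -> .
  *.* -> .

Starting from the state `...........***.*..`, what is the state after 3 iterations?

iteration 1: ..........****.**.
iteration 2: .........*****.***
iteration 3: *.......******.***

*.......******.***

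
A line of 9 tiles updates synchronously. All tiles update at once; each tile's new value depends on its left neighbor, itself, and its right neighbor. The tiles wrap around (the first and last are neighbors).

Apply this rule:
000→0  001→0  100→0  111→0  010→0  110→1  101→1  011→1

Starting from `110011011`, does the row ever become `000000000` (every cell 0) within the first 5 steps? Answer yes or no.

step 1: 010011110
step 2: 000010010
step 3: 000000000
all cells are 0 at step 3

yes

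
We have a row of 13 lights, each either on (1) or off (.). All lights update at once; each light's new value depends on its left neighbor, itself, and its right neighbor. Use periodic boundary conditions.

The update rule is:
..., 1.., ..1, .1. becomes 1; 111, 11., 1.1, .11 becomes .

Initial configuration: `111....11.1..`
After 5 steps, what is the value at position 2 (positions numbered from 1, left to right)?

step 1: ...1111...111
step 2: 111....111...
step 3: ...1111...111  (repeats step 1; period 2)
step 5: ...1111...111
position 2 holds .

.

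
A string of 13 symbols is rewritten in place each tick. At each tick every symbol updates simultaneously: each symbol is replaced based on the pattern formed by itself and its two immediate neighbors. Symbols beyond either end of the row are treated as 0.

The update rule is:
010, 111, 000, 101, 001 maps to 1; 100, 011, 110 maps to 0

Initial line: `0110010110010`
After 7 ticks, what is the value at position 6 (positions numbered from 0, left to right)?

1000111000110
1011010011000
1100110100011
0001001101100
1111010010001
0110110110111
1001001001010
position 6 holds 1

1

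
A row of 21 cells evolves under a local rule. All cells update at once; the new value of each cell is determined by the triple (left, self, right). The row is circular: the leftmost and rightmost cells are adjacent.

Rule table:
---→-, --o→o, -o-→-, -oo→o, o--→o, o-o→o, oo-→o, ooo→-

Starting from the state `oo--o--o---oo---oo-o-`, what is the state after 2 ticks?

oooo-oo-o-oooo-oooo-o
---ooooo-oo--ooo--ooo

---ooooo-oo--ooo--ooo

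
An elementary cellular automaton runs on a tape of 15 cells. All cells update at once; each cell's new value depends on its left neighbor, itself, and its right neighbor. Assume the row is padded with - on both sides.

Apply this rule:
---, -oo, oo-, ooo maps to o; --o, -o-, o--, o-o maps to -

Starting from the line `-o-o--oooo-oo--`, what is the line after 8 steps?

------oooo-oo-o
ooooo-oooo-oo--
ooooo-oooo-oo-o
ooooo-oooo-oo--  (repeats step 2; period 2)
step 8: ooooo-oooo-oo--

ooooo-oooo-oo--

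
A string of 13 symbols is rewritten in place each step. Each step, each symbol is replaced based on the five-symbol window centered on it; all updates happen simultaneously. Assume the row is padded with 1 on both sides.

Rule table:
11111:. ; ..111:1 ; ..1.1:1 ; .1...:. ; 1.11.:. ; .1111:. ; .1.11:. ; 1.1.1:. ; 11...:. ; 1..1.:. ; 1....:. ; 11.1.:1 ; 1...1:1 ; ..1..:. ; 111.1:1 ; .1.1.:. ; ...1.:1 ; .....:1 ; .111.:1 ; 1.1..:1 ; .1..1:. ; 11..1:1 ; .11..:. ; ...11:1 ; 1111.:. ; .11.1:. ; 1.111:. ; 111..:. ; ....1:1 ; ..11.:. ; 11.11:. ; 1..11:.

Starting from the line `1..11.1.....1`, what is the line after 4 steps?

.1...11..1111
11.11..1.1...
.1...1.1.1.11
11.111.......

11.111.......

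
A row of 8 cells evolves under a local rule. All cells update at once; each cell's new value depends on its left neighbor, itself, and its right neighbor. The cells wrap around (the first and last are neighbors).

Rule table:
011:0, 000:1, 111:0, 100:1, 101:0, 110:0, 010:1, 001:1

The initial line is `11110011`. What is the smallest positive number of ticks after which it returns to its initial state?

2

00001100
11110011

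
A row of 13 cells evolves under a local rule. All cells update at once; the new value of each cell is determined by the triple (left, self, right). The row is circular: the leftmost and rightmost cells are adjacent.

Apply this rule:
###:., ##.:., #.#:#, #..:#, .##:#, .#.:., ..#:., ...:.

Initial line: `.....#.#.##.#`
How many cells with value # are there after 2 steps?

5

step 1: #.....#.##.#.
step 2: .#.....##.#.#
count of #: 5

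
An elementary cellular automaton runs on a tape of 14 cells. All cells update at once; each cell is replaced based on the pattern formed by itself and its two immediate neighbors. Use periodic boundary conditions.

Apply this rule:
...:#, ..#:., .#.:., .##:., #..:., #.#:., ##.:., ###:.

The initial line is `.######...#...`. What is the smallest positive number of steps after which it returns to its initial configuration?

........#...##
.######...#...

2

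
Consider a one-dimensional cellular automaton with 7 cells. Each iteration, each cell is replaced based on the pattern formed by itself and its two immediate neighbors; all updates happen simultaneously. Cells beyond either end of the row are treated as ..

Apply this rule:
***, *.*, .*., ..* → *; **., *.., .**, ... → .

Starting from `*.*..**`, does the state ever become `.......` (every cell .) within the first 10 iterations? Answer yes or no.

yes

***.*..
.*.**..
***....
.*.....
**.....
.......
all cells are . at iteration 6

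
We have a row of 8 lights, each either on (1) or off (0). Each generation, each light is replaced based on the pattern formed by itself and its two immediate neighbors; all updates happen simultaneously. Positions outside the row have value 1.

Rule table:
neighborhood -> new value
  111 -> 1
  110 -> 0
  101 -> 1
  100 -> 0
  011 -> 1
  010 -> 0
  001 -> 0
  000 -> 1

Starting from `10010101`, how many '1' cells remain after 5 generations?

4

00001011
01100111
11000111
10010111
00001111
count of 1: 4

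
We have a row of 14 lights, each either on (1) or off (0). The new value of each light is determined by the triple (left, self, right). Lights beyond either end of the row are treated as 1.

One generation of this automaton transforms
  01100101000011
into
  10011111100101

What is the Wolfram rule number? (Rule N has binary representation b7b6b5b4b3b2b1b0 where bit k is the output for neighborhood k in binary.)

position 13: 111 → 1  (bit 7 = 1)
position 2: 110 → 0  (bit 6 = 0)
position 0: 101 → 1  (bit 5 = 1)
position 3: 100 → 1  (bit 4 = 1)
position 1: 011 → 0  (bit 3 = 0)
position 5: 010 → 1  (bit 2 = 1)
position 4: 001 → 1  (bit 1 = 1)
position 9: 000 → 0  (bit 0 = 0)
bits b7..b0 = 10110110 = 182

182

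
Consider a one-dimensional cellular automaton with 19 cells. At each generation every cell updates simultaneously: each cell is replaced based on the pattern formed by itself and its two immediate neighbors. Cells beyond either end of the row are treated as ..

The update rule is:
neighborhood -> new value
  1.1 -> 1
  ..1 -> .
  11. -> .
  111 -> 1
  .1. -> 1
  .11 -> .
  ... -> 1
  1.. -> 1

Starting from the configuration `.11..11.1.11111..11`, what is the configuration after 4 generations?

1.111111.1111.1.1.1

generation 1: ...1...111.111.1...
generation 2: 11.111..1.1.1.11111
generation 3: ..1.1.1.111111.111.
generation 4: 1.111111.1111.1.1.1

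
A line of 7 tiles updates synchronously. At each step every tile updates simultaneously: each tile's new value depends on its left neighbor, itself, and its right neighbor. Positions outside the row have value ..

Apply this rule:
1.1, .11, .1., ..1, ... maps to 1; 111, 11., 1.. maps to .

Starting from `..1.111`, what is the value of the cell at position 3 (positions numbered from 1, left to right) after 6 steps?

1

step 1: 11111..
step 2: 1.....1
step 3: 1.11111
step 4: 111....
step 5: 1...111
step 6: 1.111..
position 3 holds 1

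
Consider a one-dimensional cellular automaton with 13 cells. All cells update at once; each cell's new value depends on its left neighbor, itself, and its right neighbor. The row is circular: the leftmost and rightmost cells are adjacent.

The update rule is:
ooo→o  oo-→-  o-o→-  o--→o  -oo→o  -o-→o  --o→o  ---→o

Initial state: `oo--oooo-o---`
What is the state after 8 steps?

step 1: o-ooooo--oooo
step 2: --oooo-oooooo
step 3: ooooo--ooooo-
step 4: oooo-oooooo--
step 5: ooo--ooooo-oo
step 6: oo-oooooo--oo
step 7: o--ooooo-oooo
step 8: -oooooo--oooo

-oooooo--oooo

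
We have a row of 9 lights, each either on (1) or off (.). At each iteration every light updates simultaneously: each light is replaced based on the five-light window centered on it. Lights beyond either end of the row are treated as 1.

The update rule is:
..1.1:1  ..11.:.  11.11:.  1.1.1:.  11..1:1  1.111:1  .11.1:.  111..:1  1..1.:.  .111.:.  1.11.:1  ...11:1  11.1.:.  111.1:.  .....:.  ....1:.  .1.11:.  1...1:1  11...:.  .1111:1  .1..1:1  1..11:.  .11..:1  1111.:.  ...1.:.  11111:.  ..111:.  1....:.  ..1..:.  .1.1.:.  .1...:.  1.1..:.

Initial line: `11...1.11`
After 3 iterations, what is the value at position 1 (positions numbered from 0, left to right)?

.

iteration 1: .1.1.1.11
iteration 2: .......11
iteration 3: ......1.1
position 1 holds .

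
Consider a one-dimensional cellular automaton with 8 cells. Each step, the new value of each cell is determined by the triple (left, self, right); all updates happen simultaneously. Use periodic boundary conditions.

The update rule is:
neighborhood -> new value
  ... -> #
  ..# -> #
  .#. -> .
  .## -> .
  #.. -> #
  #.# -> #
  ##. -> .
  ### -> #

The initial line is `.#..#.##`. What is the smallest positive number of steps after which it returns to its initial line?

2

step 1: #.##.#..
step 2: .#..#.##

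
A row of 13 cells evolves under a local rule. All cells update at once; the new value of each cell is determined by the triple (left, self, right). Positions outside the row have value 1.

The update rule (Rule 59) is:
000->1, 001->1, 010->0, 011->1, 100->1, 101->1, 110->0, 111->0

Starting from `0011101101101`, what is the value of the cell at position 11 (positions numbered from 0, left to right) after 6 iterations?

1110011011011
0001110110110
1111001101101
0000111011011
1111100110110
0000011101101
position 11 holds 0

0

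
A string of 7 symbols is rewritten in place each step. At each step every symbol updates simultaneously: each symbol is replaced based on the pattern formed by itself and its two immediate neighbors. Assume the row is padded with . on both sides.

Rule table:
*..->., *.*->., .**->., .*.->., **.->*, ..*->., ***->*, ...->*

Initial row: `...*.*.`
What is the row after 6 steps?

**.....
.*.****
....***
***..**
.**...*
..*.*..

..*.*..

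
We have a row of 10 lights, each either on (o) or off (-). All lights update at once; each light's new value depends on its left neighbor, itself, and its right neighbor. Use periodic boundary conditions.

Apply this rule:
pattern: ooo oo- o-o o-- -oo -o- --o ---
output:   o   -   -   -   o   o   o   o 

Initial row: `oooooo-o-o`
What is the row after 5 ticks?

o--oo--ooo

ooooo--o-o
oooo--oo-o
ooo--oo--o
oo--oo--oo
o--oo--ooo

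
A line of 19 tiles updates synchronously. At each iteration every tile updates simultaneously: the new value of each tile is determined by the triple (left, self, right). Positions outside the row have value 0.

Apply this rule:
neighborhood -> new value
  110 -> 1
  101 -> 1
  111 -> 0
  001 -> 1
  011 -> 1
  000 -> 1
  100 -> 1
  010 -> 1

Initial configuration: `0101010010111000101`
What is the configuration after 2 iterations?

1000000000111000001

iteration 1: 1111111111101111111
iteration 2: 1000000000111000001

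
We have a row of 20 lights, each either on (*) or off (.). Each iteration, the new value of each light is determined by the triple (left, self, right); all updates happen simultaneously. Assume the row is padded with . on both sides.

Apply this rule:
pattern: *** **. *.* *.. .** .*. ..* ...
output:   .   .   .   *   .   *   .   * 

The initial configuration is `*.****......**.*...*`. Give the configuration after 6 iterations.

iteration 1: *.....*****....***.*
iteration 2: *****......***.....*
iteration 3: .....*****....****.*
iteration 4: ****......***......*
iteration 5: ....*****....*****.*
iteration 6: ***......***.......*

***......***.......*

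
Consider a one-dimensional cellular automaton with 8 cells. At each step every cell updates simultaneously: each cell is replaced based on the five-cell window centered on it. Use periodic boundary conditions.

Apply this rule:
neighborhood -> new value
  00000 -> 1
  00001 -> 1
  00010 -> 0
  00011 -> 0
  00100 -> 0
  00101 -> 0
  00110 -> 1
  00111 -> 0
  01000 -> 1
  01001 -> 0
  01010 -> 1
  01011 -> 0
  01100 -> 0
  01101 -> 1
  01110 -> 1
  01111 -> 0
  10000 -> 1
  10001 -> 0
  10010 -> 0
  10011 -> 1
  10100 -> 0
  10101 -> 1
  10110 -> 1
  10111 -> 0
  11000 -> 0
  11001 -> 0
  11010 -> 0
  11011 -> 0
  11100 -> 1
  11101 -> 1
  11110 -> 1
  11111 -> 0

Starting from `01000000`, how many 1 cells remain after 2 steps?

3

step 1: 00111111
step 2: 01000011
count of 1: 3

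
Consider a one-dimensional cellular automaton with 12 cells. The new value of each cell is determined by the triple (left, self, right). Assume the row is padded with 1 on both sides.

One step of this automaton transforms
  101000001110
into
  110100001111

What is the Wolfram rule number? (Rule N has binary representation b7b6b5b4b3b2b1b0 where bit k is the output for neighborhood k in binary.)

position 9: 111 → 1  (bit 7 = 1)
position 0: 110 → 1  (bit 6 = 1)
position 1: 101 → 1  (bit 5 = 1)
position 3: 100 → 1  (bit 4 = 1)
position 8: 011 → 1  (bit 3 = 1)
position 2: 010 → 0  (bit 2 = 0)
position 7: 001 → 0  (bit 1 = 0)
position 4: 000 → 0  (bit 0 = 0)
bits b7..b0 = 11111000 = 248

248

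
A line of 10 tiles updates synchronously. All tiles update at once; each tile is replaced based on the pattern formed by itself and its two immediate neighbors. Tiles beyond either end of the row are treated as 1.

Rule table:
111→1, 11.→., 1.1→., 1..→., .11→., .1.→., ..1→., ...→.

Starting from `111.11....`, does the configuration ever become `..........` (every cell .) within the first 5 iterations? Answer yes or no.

11........
1.........
..........
all cells are . at iteration 3

yes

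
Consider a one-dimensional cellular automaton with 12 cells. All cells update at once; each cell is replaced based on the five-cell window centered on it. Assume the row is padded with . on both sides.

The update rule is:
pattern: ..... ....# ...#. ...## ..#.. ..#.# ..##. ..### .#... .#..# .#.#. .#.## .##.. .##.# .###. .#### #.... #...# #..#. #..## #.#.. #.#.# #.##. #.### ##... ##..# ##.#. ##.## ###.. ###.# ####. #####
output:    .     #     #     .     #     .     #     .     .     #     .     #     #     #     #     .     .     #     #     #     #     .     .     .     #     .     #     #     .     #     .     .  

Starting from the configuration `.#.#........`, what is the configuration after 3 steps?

step 1: #..#........
step 2: ####........
step 3: ....#.......

....#.......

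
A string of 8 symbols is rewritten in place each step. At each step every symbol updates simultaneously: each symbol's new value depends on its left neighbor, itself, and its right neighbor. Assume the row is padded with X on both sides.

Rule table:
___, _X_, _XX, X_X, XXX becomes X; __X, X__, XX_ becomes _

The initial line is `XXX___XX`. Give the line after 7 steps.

XX__X_XX
X___XXXX
__X_XXXX
__XXXXXX
__XXXXXX  (fixed point — unchanged through step 7)

__XXXXXX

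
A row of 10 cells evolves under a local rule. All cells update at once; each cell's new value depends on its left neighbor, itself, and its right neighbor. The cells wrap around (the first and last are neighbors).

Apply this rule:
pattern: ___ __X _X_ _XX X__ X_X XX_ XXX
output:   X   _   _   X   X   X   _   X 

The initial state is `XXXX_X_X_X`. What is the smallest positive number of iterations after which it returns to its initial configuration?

XXX_X_X_XX
XX_X_X_XXX
X_X_X_XXXX
_X_X_XXXXX
X_X_XXXXX_
_X_XXXXX_X
X_XXXXX_X_
_XXXXX_X_X
XXXXX_X_X_
XXXX_X_X_X

10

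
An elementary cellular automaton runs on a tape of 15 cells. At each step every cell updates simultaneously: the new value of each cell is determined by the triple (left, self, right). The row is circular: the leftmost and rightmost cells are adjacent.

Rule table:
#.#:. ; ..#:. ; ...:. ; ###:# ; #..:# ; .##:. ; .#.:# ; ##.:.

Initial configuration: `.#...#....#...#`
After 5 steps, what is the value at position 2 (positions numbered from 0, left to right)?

#

step 1: .##..##...##..#
step 2: ...#...#....#.#
step 3: #..##..##...#.#
step 4: .#...#...#..#..
step 5: .##..##..##.##.
position 2 holds #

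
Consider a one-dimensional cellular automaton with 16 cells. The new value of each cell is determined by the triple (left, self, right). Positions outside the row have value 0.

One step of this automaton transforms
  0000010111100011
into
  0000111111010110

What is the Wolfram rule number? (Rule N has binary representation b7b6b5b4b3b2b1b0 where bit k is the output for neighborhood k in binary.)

position 8: 111 → 1  (bit 7 = 1)
position 10: 110 → 0  (bit 6 = 0)
position 6: 101 → 1  (bit 5 = 1)
position 11: 100 → 1  (bit 4 = 1)
position 7: 011 → 1  (bit 3 = 1)
position 5: 010 → 1  (bit 2 = 1)
position 4: 001 → 1  (bit 1 = 1)
position 0: 000 → 0  (bit 0 = 0)
bits b7..b0 = 10111110 = 190

190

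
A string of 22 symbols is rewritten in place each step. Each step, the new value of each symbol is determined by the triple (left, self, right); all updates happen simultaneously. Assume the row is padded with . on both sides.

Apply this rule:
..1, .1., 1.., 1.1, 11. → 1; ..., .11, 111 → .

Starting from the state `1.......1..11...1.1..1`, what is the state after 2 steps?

11.....1111.11.1111111
.11...1...11.11......1

.11...1...11.11......1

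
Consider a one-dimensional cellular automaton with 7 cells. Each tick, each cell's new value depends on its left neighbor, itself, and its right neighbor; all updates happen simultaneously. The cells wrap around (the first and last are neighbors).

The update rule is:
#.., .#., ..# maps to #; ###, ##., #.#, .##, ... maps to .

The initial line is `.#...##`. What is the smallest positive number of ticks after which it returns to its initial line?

7

.##.#..
#...##.
##.#...
...##.#
#.#...#
..##.#.
.#...##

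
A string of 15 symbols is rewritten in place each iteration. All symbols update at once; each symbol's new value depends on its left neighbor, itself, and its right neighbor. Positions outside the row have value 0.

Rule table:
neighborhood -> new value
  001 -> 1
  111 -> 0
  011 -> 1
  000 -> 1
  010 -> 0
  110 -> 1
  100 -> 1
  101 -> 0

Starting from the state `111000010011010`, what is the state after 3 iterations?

110111000111011

iteration 1: 101111101111001
iteration 2: 001000101001110
iteration 3: 110111000111011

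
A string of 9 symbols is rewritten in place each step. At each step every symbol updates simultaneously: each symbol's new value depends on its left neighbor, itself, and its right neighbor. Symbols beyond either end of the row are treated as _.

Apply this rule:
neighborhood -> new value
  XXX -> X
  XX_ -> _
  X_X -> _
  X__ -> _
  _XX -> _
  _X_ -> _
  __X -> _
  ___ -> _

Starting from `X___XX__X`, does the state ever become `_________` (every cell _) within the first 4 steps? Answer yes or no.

yes

_________
all cells are _ at step 1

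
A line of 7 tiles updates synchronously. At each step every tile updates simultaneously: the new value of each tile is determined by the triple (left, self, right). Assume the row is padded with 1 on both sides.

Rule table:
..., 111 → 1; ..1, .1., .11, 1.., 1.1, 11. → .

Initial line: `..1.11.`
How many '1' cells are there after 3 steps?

3

.......
.11111.
..111..
count of 1: 3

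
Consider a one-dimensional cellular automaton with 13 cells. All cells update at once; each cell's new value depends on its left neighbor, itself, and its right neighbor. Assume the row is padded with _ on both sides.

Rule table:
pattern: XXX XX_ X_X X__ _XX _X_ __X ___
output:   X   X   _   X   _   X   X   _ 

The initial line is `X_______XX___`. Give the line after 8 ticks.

XX_____X_XX__
_XX___XX__XX_
X_XX_X_XXX_XX
X__X_X__XX__X
XXXX_XXX_XXXX
_XXX__XX__XXX
X_XXXX_XXX_XX
X__XXX__XX__X

X__XXX__XX__X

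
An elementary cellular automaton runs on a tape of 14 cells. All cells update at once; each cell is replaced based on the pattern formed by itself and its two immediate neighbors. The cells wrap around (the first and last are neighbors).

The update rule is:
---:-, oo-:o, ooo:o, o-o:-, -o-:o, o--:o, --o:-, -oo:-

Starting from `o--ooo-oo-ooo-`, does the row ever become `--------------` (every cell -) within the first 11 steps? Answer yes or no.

no

step 1: oo--oo--o--oo-
step 2: -oo--oo-oo--o-
step 3: --oo--o--oo-oo
step 4: o--oo-oo--o--o
step 5: oo--o--oo-oo--
step 6: -oo-oo--o--oo-
step 7: --o--oo-oo--oo
step 8: o-oo--o--oo--o
step 9: o--oo-oo--oo--
step 10: oo--o--oo--oo-
step 11: -oo-oo--oo--o-
step 11 is -oo-oo--oo--o-, still not uniform -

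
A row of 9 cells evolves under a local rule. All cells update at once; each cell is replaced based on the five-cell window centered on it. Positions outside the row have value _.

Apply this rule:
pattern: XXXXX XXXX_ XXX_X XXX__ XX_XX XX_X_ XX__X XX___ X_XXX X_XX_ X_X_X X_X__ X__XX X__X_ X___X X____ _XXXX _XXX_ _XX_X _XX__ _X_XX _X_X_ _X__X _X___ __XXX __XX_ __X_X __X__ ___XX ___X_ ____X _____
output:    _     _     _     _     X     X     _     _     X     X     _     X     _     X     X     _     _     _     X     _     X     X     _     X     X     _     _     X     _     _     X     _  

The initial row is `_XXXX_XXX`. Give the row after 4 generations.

generation 1: _X___XX__
generation 2: _XXX_____
generation 3: _X_______
generation 4: _XX______

_XX______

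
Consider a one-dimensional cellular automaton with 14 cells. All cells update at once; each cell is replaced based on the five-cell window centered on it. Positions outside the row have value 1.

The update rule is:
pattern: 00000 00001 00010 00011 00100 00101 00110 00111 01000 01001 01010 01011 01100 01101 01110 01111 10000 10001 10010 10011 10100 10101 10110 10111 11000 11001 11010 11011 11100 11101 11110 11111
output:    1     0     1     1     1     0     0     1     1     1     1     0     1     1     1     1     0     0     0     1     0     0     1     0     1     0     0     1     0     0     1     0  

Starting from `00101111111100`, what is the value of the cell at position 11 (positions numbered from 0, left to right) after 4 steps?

1

00000100001001
10101110011111
00000100111000
10101111110101
position 11 holds 1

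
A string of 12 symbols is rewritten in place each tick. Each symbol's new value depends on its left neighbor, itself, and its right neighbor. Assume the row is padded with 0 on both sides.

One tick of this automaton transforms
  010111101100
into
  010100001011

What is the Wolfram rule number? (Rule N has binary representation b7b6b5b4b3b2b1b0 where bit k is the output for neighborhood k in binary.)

position 4: 111 → 0  (bit 7 = 0)
position 6: 110 → 0  (bit 6 = 0)
position 2: 101 → 0  (bit 5 = 0)
position 10: 100 → 1  (bit 4 = 1)
position 3: 011 → 1  (bit 3 = 1)
position 1: 010 → 1  (bit 2 = 1)
position 0: 001 → 0  (bit 1 = 0)
position 11: 000 → 1  (bit 0 = 1)
bits b7..b0 = 00011101 = 29

29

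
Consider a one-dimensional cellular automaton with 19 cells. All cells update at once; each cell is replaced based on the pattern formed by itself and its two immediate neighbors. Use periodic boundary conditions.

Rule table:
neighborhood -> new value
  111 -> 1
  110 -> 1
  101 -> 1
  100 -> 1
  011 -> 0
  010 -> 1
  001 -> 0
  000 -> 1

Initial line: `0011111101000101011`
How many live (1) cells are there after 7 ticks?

15

1001111111110111101
1100111111111011110
0110011111111101111
1011001111111110111
1101100111111111011
1110110011111111101
1111011001111111110
count of 1: 15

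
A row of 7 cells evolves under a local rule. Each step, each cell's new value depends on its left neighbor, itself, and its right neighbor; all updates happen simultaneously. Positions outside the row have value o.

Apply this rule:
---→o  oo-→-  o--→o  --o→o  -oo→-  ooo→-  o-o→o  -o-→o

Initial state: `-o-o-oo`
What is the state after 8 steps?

-----oo

step 1: ooooo--
step 2: -----oo
step 3: ooooo--  (repeats step 1; period 2)
step 8: -----oo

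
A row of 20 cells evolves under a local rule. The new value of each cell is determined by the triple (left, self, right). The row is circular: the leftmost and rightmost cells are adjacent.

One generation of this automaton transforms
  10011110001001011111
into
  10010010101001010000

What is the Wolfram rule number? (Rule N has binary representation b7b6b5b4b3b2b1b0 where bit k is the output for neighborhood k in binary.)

77

position 4: 111 → 0  (bit 7 = 0)
position 0: 110 → 1  (bit 6 = 1)
position 14: 101 → 0  (bit 5 = 0)
position 1: 100 → 0  (bit 4 = 0)
position 3: 011 → 1  (bit 3 = 1)
position 10: 010 → 1  (bit 2 = 1)
position 2: 001 → 0  (bit 1 = 0)
position 8: 000 → 1  (bit 0 = 1)
bits b7..b0 = 01001101 = 77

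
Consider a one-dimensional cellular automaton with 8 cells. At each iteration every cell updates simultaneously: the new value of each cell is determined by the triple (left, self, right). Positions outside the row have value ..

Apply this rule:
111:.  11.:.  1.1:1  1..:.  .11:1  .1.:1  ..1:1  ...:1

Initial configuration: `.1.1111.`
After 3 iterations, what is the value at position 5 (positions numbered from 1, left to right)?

1

1111....
1....111
1.1111..
position 5 holds 1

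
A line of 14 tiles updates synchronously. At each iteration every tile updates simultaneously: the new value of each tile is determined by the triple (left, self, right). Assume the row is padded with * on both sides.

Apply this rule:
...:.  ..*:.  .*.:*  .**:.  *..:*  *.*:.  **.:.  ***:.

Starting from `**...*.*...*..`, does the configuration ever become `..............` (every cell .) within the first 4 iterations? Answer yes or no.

iteration 1: ..*..*.**..**.
iteration 2: *.**.*...*....
iteration 3: .....**..**...
iteration 4: *......*...*..
iteration 4 is *......*...*.., still not uniform .

no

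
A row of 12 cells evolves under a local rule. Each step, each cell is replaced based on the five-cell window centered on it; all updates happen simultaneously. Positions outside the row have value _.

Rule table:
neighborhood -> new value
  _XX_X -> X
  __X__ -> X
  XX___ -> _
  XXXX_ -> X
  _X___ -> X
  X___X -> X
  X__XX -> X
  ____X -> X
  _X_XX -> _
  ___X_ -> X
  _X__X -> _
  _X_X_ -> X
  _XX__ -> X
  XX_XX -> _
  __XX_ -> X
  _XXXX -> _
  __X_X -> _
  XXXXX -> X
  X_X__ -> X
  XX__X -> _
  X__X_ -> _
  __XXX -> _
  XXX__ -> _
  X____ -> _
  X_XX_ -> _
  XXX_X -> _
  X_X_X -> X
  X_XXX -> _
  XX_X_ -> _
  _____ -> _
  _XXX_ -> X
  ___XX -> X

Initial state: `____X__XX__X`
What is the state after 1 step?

__XXX_XXX__X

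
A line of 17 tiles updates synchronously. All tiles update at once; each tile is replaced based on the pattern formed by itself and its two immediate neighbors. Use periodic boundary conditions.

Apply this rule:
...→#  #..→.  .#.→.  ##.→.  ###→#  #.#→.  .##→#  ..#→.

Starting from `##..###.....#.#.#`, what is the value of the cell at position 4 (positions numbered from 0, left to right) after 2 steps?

step 1: #...##..###.....#
step 2: ..#.#...##..###.#
position 4 holds #

#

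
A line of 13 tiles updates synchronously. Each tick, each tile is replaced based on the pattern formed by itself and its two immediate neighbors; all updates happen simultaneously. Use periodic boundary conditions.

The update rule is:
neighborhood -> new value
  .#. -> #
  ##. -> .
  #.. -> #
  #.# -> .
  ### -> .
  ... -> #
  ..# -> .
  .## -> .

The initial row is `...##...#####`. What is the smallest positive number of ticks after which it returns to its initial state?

##...##......
..##...#####.
#...##......#
.##...#####..
...##......##
##...#####...
..##......##.
#...#####...#
.##......##..
...#####...##
##......##...
..#####...##.
#......##...#
.#####...##..
......##...##
#####...##...
.....##...##.
####...##...#
....##...##..
###...##...##
...##...##...
##...##...###
..##...##....
#...##...####
.##...##.....
...##...#####

26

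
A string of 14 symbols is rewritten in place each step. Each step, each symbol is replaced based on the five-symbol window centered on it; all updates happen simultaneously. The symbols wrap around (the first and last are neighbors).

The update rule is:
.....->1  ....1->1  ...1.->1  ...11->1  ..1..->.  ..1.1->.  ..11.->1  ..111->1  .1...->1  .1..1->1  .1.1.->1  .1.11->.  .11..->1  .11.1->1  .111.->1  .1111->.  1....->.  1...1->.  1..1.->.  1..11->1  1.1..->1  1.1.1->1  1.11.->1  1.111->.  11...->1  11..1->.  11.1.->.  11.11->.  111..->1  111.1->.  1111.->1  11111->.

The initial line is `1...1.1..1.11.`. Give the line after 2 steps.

11.1.111...11.
11.1..111.111.

11.1..111.111.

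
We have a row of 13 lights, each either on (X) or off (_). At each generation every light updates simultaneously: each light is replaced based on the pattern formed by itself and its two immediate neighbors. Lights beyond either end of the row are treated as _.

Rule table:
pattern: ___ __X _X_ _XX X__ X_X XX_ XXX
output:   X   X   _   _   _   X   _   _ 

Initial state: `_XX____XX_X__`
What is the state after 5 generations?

XXX___XXX__X_

generation 1: X___XXX__X__X
generation 2: __XX____X__X_
generation 3: XX___XXX__X__
generation 4: ___XX____X__X
generation 5: XXX___XXX__X_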